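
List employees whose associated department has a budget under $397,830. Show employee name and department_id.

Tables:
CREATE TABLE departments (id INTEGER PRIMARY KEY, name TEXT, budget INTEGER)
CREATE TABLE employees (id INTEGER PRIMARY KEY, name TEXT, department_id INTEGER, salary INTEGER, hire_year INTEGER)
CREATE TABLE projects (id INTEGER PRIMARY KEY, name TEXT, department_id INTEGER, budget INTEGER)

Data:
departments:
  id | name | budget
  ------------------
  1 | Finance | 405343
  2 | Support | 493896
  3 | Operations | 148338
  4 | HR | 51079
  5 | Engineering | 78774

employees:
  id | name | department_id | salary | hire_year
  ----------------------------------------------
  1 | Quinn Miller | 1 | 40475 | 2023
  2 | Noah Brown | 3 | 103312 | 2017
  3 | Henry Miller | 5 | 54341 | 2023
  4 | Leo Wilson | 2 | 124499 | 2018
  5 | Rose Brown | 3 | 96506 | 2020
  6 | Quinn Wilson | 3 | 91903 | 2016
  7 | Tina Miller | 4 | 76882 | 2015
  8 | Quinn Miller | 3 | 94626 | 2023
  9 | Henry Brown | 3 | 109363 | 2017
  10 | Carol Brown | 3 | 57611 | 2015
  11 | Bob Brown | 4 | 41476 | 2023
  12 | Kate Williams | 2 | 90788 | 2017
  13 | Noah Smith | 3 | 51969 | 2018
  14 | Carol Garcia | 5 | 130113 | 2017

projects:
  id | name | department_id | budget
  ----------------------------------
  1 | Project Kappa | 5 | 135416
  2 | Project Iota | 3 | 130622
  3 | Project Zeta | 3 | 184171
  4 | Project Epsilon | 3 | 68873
SELECT name, department_id FROM employees WHERE department_id IN (SELECT id FROM departments WHERE budget < 397830)

Execution result:
name | department_id
Noah Brown | 3
Henry Miller | 5
Rose Brown | 3
Quinn Wilson | 3
Tina Miller | 4
Quinn Miller | 3
Henry Brown | 3
Carol Brown | 3
Bob Brown | 4
Noah Smith | 3
Carol Garcia | 5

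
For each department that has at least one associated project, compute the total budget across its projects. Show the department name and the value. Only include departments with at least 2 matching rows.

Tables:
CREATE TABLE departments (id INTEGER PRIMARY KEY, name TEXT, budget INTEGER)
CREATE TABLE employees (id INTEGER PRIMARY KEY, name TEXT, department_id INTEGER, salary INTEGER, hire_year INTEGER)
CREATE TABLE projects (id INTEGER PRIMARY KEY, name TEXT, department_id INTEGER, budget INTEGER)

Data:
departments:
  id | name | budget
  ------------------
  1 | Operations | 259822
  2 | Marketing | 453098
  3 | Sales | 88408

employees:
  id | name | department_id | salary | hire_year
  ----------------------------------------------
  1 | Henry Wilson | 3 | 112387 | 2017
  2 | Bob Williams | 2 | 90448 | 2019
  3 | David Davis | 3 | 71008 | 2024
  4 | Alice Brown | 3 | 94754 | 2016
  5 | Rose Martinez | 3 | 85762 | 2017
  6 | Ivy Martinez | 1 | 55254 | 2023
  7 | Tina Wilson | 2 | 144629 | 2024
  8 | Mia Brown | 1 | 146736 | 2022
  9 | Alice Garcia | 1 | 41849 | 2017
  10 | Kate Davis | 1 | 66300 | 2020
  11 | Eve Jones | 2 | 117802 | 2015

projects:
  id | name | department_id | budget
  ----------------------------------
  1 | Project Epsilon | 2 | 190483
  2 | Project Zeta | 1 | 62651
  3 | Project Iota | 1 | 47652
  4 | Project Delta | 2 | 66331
SELECT p.name, SUM(c.budget) AS sum_budget FROM projects c JOIN departments p ON c.department_id = p.id GROUP BY p.id, p.name HAVING COUNT(*) >= 2

Execution result:
name | sum_budget
Operations | 110303
Marketing | 256814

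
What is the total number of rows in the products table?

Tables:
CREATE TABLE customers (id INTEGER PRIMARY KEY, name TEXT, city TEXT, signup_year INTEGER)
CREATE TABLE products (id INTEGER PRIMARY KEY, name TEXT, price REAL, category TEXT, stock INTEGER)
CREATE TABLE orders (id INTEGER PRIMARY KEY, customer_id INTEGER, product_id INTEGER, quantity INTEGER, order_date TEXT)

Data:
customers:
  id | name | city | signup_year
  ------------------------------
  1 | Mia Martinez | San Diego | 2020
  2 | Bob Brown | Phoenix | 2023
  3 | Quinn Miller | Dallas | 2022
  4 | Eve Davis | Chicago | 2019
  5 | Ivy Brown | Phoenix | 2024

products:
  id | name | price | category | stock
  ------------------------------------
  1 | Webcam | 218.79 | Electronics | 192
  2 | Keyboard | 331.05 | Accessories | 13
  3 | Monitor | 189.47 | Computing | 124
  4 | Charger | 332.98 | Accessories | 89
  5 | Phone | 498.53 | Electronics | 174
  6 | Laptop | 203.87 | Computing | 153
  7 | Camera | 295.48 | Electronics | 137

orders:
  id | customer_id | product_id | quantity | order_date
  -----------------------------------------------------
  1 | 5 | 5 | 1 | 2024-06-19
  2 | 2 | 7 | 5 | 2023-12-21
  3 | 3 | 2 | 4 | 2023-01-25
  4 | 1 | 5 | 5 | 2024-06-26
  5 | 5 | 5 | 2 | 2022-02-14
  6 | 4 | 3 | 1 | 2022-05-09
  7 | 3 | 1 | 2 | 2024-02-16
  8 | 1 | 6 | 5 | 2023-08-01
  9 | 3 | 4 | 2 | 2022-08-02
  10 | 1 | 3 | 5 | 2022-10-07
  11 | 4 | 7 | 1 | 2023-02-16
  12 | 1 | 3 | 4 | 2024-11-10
SELECT COUNT(*) FROM products

Execution result:
7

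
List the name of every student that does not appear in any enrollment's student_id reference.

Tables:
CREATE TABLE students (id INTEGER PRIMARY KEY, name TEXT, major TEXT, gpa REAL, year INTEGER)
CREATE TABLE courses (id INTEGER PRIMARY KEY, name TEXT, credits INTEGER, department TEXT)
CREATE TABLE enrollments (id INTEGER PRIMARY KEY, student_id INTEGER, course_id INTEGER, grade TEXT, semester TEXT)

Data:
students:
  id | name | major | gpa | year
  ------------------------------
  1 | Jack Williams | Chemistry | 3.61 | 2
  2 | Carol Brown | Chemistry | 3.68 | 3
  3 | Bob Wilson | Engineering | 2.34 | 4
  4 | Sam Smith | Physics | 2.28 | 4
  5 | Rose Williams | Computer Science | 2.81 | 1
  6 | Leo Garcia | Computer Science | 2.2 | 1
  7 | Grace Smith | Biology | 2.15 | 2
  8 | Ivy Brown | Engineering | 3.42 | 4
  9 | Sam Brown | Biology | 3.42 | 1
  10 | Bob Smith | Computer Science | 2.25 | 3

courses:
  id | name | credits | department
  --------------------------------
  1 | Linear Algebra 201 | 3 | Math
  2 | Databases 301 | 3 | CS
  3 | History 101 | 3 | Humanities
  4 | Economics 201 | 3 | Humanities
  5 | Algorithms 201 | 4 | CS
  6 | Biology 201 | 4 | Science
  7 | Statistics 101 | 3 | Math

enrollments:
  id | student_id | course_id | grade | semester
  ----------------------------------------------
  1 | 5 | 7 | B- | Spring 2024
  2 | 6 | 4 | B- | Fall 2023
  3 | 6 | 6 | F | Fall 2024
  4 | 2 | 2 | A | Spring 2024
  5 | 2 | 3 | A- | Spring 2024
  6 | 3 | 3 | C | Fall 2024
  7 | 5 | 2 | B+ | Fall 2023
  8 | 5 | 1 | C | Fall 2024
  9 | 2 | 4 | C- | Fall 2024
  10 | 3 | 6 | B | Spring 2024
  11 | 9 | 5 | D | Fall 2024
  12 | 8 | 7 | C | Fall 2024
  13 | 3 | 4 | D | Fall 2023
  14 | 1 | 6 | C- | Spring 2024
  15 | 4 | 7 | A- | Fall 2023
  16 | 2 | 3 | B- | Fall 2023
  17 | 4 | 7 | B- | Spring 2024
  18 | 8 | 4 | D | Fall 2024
SELECT p.name FROM students p LEFT JOIN enrollments c ON c.student_id = p.id WHERE c.id IS NULL

Execution result:
name
Grace Smith
Bob Smith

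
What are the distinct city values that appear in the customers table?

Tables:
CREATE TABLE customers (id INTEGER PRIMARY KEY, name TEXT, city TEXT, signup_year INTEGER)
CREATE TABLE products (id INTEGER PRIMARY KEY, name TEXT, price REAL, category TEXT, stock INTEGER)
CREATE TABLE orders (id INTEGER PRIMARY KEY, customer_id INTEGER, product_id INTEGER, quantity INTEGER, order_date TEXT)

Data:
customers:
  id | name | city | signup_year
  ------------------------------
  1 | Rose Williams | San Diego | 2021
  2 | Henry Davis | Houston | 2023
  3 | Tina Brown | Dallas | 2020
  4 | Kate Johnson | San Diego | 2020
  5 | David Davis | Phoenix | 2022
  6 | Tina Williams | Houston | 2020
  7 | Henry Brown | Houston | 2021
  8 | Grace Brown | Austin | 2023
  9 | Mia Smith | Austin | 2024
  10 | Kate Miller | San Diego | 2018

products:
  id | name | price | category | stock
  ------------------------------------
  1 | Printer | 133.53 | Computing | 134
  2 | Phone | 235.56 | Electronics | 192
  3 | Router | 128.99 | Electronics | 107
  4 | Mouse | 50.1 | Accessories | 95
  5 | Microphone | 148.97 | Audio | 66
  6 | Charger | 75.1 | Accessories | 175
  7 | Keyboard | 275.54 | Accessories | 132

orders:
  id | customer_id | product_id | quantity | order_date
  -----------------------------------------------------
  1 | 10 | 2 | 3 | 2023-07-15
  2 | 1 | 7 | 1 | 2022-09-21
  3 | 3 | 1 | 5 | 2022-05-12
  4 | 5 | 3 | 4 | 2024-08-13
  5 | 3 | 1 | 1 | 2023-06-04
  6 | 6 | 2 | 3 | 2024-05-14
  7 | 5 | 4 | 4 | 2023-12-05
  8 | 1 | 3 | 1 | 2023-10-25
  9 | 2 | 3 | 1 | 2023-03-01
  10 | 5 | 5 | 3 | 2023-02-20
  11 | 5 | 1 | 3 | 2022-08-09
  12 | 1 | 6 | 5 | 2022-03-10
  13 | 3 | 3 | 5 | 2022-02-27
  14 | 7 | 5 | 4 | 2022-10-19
SELECT DISTINCT city FROM customers

Execution result:
city
San Diego
Houston
Dallas
Phoenix
Austin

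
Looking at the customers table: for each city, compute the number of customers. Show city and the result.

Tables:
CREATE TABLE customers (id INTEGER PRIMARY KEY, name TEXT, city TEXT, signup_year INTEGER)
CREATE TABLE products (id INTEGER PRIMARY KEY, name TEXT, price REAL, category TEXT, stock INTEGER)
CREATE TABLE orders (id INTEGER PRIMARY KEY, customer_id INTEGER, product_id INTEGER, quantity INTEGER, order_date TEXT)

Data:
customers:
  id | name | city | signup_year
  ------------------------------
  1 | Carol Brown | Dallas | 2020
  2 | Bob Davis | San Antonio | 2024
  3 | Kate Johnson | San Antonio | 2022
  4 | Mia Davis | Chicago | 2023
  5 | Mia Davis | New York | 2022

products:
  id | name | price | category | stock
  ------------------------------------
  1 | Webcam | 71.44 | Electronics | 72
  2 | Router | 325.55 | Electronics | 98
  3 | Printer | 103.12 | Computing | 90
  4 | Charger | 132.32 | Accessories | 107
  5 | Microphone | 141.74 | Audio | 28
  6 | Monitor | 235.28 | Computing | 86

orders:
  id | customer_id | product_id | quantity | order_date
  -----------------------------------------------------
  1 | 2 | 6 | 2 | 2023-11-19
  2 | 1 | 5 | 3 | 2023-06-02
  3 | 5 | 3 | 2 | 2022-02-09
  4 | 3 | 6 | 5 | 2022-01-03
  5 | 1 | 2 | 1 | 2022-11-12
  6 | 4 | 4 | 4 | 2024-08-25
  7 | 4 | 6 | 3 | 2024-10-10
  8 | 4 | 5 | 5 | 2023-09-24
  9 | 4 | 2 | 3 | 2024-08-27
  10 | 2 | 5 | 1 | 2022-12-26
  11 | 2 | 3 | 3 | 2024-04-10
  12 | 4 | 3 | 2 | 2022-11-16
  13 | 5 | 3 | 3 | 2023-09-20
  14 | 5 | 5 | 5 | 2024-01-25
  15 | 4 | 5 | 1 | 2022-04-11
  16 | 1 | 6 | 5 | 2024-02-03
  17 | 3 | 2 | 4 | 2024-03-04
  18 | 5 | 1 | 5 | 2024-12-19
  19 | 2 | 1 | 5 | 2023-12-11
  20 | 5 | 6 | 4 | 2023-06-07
SELECT city, COUNT(*) AS n FROM customers GROUP BY city

Execution result:
city | n
Chicago | 1
Dallas | 1
New York | 1
San Antonio | 2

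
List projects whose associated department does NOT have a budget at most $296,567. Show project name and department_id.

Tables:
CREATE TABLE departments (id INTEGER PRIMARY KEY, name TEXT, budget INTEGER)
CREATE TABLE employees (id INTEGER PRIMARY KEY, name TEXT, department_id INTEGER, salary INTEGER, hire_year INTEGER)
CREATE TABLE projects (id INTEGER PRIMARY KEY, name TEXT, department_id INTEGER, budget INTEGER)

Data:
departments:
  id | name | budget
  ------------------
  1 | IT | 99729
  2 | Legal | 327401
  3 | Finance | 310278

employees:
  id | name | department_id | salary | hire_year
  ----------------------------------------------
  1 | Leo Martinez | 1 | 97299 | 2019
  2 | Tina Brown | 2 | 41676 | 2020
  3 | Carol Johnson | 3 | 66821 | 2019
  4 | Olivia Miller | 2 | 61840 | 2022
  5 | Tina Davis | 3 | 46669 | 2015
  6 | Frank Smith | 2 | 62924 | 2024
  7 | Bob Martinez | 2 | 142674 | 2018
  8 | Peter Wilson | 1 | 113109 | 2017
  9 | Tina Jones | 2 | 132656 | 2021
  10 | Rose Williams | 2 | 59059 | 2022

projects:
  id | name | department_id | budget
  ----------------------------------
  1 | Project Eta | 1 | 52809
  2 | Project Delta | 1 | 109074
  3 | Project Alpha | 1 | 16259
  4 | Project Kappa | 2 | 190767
SELECT name, department_id FROM projects WHERE department_id NOT IN (SELECT id FROM departments WHERE budget <= 296567)

Execution result:
name | department_id
Project Kappa | 2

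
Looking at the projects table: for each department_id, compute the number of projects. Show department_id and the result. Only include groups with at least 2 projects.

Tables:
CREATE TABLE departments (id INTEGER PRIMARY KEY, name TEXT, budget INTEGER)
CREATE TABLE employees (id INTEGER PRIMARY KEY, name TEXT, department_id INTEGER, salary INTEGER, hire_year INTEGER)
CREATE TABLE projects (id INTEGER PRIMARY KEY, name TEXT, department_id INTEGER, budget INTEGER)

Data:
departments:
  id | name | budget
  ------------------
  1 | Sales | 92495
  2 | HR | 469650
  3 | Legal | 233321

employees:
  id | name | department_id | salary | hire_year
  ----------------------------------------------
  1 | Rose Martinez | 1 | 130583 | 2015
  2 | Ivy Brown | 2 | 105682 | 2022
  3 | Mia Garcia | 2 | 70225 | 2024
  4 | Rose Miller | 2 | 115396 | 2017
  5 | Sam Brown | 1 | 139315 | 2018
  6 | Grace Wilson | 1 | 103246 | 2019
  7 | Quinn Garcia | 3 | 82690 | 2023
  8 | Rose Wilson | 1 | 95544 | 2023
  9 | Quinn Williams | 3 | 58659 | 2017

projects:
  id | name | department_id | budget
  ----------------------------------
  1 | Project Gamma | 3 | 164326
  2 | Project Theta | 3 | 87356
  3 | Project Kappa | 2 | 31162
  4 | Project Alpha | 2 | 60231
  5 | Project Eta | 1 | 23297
SELECT department_id, COUNT(*) AS n FROM projects GROUP BY department_id HAVING COUNT(*) >= 2

Execution result:
department_id | n
2 | 2
3 | 2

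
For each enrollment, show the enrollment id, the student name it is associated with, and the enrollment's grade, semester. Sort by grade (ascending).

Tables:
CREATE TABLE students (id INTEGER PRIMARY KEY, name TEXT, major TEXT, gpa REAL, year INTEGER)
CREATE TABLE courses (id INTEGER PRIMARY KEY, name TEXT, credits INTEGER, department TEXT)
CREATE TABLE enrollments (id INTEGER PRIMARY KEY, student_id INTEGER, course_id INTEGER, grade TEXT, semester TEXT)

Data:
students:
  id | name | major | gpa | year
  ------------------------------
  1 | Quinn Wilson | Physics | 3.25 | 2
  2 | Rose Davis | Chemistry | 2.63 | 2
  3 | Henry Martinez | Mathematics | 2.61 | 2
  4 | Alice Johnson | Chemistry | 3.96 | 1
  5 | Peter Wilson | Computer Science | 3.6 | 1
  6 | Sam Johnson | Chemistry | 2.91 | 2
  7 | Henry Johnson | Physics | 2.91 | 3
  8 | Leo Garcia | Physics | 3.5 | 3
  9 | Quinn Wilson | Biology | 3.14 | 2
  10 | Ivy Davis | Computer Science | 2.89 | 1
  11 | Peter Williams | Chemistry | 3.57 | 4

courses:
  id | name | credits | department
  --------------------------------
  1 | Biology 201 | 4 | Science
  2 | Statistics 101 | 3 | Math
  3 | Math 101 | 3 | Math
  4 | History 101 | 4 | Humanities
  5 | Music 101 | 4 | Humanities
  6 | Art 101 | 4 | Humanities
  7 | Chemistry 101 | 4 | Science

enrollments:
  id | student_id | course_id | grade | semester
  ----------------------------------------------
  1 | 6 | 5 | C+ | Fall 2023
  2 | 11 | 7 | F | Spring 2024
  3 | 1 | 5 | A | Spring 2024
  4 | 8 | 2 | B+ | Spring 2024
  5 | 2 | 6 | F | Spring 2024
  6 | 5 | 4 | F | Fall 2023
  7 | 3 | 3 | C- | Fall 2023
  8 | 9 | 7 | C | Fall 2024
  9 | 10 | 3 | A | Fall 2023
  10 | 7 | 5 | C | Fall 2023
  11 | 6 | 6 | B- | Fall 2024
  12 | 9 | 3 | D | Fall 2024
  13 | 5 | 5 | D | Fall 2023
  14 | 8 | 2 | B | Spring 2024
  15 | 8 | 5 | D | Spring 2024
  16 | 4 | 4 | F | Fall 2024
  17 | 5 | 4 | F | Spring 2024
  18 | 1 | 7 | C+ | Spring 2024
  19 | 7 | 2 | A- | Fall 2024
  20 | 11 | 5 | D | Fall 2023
SELECT c.id, p.name AS student, c.grade, c.semester FROM enrollments c JOIN students p ON c.student_id = p.id ORDER BY c.grade ASC

Execution result:
id | student | grade | semester
3 | Quinn Wilson | A | Spring 2024
9 | Ivy Davis | A | Fall 2023
19 | Henry Johnson | A- | Fall 2024
14 | Leo Garcia | B | Spring 2024
4 | Leo Garcia | B+ | Spring 2024
11 | Sam Johnson | B- | Fall 2024
8 | Quinn Wilson | C | Fall 2024
10 | Henry Johnson | C | Fall 2023
1 | Sam Johnson | C+ | Fall 2023
18 | Quinn Wilson | C+ | Spring 2024
7 | Henry Martinez | C- | Fall 2023
12 | Quinn Wilson | D | Fall 2024
13 | Peter Wilson | D | Fall 2023
15 | Leo Garcia | D | Spring 2024
20 | Peter Williams | D | Fall 2023
2 | Peter Williams | F | Spring 2024
5 | Rose Davis | F | Spring 2024
6 | Peter Wilson | F | Fall 2023
16 | Alice Johnson | F | Fall 2024
17 | Peter Wilson | F | Spring 2024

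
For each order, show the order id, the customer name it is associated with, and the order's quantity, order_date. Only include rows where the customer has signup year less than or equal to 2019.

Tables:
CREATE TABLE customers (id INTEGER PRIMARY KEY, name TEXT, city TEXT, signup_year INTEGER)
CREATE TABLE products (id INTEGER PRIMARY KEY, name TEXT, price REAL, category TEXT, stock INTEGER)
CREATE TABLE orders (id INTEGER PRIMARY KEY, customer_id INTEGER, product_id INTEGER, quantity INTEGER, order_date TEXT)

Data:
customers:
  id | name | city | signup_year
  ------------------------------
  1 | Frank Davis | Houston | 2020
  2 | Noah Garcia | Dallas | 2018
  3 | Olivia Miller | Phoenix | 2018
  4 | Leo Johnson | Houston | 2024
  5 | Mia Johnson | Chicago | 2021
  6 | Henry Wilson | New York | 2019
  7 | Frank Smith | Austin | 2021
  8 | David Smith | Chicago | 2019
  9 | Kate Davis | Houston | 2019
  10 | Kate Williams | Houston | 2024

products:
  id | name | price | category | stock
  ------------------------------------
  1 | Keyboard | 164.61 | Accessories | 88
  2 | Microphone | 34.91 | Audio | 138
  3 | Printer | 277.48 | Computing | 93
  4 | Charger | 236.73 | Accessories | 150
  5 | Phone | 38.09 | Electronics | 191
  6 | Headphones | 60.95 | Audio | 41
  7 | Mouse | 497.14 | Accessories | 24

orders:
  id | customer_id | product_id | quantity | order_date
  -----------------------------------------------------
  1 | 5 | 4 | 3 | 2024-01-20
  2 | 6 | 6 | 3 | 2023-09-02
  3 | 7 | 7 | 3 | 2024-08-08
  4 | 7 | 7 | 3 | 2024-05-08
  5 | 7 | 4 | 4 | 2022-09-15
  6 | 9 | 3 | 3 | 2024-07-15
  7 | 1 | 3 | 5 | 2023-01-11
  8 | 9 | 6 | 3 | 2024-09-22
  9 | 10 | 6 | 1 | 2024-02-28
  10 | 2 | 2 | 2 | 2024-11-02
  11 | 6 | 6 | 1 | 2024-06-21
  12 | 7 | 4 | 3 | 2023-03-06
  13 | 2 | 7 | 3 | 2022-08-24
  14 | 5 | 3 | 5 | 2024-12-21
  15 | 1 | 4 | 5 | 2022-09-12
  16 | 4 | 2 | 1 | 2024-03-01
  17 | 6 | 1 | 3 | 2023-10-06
SELECT c.id, p.name AS customer, c.quantity, c.order_date FROM orders c JOIN customers p ON c.customer_id = p.id WHERE p.signup_year <= 2019

Execution result:
id | customer | quantity | order_date
2 | Henry Wilson | 3 | 2023-09-02
6 | Kate Davis | 3 | 2024-07-15
8 | Kate Davis | 3 | 2024-09-22
10 | Noah Garcia | 2 | 2024-11-02
11 | Henry Wilson | 1 | 2024-06-21
13 | Noah Garcia | 3 | 2022-08-24
17 | Henry Wilson | 3 | 2023-10-06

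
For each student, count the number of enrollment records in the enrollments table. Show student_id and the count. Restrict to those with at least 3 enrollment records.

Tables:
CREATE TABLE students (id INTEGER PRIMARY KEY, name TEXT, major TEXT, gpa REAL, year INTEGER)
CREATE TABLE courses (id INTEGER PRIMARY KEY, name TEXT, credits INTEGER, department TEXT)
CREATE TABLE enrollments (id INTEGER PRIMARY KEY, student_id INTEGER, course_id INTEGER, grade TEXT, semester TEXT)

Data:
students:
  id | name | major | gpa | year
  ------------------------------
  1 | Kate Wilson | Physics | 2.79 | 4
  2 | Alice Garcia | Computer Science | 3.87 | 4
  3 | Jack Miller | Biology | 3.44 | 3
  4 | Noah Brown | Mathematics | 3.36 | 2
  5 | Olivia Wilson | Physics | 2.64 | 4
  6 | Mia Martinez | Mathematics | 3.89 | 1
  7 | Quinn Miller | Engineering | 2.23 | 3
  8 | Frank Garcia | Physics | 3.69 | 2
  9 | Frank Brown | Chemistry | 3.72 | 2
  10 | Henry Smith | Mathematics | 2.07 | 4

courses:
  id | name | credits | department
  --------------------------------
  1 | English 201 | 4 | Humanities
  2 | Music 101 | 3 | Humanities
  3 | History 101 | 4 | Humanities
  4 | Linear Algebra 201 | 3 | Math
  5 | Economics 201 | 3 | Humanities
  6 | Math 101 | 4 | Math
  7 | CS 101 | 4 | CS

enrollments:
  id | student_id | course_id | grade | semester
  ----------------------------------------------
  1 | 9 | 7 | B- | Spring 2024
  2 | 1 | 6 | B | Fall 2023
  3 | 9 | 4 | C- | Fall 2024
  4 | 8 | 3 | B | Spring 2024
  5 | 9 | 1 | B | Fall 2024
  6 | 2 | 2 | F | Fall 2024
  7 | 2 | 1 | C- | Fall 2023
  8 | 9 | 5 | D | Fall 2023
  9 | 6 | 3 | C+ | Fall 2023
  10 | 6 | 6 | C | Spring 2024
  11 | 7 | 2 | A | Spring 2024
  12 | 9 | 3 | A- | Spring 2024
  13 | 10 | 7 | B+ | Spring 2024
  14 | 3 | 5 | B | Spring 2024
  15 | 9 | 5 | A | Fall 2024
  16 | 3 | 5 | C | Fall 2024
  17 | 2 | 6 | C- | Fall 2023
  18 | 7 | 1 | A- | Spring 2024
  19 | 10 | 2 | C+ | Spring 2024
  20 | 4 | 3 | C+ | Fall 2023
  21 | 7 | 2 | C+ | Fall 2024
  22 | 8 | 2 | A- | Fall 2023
SELECT student_id, COUNT(*) AS enrollment_count FROM enrollments GROUP BY student_id HAVING COUNT(*) >= 3

Execution result:
student_id | enrollment_count
2 | 3
7 | 3
9 | 6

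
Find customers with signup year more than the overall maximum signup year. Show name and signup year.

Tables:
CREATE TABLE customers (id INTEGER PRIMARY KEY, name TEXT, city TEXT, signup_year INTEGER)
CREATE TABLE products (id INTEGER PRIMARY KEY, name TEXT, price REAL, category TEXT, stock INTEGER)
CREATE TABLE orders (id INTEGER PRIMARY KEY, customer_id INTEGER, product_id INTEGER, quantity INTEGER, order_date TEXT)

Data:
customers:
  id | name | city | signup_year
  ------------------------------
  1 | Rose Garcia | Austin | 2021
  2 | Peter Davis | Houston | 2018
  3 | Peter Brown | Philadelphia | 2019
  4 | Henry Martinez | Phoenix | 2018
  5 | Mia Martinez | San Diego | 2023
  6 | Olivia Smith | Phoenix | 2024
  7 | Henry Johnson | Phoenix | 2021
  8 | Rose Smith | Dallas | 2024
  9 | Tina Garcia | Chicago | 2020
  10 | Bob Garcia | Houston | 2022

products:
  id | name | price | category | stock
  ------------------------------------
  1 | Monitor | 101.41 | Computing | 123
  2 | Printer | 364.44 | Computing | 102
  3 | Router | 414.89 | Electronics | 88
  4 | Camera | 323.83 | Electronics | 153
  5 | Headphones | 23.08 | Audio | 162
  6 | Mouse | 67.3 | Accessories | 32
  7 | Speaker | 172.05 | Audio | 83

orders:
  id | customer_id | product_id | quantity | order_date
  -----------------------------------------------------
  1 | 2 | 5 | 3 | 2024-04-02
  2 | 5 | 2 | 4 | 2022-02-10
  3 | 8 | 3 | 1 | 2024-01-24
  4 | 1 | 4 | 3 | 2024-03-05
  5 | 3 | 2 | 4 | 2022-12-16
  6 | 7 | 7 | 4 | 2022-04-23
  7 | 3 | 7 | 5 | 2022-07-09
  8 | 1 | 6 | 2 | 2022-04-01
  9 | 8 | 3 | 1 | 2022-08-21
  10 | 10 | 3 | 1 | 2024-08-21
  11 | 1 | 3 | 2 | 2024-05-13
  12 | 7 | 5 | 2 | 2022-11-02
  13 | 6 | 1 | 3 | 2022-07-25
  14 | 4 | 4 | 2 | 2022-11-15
SELECT name, signup_year FROM customers WHERE signup_year > (SELECT MAX(signup_year) FROM customers)

Execution result:
(no rows)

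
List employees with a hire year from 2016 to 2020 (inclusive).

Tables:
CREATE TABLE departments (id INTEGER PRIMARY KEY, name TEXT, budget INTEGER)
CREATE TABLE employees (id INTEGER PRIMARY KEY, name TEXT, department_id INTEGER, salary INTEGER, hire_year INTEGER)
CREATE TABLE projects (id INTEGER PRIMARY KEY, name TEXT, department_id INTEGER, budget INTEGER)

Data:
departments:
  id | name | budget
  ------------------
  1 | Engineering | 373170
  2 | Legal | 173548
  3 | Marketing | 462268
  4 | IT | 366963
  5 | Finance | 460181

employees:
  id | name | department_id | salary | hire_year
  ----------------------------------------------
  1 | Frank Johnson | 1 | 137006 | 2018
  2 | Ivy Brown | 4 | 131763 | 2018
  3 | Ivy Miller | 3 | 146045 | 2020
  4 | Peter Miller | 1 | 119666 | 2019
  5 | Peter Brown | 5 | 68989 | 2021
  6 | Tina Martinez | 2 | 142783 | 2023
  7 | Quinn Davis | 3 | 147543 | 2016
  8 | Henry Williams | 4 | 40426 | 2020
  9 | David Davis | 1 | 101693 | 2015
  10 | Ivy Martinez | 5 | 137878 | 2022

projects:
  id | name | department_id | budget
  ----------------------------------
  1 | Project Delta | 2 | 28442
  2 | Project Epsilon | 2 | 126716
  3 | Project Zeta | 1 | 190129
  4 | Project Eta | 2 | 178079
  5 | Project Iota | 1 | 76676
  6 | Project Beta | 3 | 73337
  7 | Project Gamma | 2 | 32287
SELECT name, hire_year FROM employees WHERE hire_year BETWEEN 2016 AND 2020

Execution result:
name | hire_year
Frank Johnson | 2018
Ivy Brown | 2018
Ivy Miller | 2020
Peter Miller | 2019
Quinn Davis | 2016
Henry Williams | 2020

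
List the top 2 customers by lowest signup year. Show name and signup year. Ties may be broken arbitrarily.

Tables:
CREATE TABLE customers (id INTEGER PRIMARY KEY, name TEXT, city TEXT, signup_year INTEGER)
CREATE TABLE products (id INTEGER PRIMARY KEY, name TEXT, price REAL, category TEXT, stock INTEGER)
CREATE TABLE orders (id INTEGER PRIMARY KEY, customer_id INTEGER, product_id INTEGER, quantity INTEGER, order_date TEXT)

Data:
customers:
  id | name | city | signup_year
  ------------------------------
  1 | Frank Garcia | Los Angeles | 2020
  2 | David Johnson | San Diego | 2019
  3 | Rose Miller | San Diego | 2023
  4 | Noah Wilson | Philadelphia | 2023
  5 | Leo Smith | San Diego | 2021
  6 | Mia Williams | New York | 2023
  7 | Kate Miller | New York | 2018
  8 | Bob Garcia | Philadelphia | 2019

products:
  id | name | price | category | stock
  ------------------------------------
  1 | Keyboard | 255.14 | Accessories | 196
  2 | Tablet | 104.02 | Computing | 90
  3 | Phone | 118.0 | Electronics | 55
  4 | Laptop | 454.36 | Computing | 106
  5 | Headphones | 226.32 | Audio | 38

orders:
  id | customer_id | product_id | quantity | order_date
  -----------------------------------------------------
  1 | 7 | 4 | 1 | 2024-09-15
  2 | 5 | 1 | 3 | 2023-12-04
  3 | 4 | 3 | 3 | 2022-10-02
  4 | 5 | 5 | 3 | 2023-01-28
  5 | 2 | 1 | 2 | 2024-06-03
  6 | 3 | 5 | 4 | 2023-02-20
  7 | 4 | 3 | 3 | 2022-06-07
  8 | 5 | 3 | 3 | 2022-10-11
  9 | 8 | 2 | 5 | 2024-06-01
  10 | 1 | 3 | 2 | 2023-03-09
SELECT name, signup_year FROM customers ORDER BY signup_year ASC LIMIT 2

Execution result:
name | signup_year
Kate Miller | 2018
David Johnson | 2019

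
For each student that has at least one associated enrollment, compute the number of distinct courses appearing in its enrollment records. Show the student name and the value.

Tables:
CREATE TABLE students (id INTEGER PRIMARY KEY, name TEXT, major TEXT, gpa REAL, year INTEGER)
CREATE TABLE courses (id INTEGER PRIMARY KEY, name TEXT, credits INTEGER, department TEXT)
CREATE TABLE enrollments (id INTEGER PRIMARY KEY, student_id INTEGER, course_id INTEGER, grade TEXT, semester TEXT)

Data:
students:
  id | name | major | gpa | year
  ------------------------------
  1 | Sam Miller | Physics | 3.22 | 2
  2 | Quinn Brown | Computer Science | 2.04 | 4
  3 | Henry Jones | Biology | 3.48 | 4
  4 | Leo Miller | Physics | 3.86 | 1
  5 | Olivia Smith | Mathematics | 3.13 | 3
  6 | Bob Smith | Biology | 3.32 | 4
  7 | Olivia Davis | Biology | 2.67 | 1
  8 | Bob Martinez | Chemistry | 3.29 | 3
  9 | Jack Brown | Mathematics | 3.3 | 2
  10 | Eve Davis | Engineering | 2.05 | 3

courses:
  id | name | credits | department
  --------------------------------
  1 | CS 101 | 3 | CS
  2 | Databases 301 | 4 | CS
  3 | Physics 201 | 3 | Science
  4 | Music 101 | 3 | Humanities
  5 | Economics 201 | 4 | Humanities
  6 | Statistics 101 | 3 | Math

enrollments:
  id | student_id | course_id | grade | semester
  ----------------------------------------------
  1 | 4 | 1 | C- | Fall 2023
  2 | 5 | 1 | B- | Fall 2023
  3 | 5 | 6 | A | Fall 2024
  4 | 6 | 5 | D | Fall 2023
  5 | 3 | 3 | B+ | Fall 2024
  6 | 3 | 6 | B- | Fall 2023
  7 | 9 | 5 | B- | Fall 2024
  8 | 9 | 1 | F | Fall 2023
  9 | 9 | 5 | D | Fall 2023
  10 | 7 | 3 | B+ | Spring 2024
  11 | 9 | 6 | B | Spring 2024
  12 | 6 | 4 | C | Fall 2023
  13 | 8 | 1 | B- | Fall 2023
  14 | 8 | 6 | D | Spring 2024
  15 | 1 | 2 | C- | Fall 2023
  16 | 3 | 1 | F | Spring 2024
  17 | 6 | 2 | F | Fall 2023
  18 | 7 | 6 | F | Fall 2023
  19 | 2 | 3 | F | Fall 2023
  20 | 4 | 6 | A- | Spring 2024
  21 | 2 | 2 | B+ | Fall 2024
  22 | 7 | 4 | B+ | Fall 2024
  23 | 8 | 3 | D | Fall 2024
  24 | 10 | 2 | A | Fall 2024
SELECT p.name, COUNT(DISTINCT c.course_id) AS distinct_course_count FROM enrollments c JOIN students p ON c.student_id = p.id GROUP BY p.id, p.name

Execution result:
name | distinct_course_count
Sam Miller | 1
Quinn Brown | 2
Henry Jones | 3
Leo Miller | 2
Olivia Smith | 2
Bob Smith | 3
Olivia Davis | 3
Bob Martinez | 3
Jack Brown | 3
Eve Davis | 1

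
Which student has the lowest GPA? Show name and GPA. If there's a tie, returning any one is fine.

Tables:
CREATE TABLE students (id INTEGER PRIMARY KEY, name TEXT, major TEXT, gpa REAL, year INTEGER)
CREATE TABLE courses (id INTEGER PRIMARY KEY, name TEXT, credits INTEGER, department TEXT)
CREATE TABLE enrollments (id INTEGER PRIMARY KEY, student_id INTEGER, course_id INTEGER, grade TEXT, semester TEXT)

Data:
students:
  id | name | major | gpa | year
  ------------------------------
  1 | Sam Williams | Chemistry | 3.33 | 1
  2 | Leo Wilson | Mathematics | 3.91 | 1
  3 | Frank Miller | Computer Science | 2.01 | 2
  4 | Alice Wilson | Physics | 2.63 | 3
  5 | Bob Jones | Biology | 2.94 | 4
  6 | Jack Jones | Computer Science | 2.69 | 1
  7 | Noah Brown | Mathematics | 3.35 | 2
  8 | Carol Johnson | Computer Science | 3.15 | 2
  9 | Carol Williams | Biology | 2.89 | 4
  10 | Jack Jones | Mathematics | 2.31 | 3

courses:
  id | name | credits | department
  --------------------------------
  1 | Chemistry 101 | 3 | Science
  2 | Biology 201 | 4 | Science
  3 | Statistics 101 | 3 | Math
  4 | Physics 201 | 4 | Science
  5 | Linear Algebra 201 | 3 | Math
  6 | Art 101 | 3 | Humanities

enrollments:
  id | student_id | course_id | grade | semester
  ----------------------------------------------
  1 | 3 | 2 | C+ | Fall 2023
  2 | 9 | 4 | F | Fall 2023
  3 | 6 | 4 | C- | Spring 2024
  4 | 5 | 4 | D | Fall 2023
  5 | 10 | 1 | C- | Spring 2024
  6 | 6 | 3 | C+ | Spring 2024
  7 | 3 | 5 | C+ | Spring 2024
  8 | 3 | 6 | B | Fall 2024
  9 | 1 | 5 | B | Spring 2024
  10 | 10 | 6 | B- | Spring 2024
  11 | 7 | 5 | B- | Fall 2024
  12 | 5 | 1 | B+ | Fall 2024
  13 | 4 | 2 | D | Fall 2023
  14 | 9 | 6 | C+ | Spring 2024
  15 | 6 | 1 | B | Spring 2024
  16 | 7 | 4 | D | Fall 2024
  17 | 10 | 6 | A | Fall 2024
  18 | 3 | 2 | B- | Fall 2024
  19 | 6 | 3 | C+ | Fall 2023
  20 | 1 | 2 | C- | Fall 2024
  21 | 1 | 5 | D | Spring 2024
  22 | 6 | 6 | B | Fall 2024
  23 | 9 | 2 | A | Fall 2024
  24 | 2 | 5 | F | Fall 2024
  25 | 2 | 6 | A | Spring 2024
SELECT name, gpa FROM students ORDER BY gpa ASC LIMIT 1

Execution result:
name | gpa
Frank Miller | 2.01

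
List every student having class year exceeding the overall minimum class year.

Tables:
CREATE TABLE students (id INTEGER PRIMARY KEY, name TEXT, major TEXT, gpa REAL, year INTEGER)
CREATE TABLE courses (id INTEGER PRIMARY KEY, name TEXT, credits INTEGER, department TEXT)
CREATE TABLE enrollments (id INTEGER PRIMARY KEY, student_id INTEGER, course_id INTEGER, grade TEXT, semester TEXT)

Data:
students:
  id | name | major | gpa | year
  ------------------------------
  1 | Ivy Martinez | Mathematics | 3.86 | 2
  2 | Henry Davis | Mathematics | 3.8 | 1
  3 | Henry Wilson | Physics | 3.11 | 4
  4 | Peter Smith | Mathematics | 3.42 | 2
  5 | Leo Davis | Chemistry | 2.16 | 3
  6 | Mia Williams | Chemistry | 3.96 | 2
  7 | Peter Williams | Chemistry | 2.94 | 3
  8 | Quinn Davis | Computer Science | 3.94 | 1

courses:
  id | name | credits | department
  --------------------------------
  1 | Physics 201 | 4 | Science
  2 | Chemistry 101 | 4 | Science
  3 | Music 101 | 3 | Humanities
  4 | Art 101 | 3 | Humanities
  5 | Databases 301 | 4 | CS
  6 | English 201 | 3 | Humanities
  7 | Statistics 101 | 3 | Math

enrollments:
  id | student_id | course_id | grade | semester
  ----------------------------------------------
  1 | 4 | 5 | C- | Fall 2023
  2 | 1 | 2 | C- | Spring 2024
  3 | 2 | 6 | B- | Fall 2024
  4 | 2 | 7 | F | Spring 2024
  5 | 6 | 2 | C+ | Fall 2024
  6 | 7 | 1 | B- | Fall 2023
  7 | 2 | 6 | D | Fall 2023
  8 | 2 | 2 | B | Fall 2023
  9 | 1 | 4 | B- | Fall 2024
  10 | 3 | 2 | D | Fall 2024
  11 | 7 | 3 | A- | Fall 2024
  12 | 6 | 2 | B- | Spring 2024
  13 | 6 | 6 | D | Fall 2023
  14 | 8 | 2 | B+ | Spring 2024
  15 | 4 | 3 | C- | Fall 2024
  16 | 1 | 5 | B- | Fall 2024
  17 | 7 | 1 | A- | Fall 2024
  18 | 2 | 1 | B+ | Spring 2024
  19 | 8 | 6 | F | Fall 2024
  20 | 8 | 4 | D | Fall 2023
SELECT name, year FROM students WHERE year > (SELECT MIN(year) FROM students)

Execution result:
name | year
Ivy Martinez | 2
Henry Wilson | 4
Peter Smith | 2
Leo Davis | 3
Mia Williams | 2
Peter Williams | 3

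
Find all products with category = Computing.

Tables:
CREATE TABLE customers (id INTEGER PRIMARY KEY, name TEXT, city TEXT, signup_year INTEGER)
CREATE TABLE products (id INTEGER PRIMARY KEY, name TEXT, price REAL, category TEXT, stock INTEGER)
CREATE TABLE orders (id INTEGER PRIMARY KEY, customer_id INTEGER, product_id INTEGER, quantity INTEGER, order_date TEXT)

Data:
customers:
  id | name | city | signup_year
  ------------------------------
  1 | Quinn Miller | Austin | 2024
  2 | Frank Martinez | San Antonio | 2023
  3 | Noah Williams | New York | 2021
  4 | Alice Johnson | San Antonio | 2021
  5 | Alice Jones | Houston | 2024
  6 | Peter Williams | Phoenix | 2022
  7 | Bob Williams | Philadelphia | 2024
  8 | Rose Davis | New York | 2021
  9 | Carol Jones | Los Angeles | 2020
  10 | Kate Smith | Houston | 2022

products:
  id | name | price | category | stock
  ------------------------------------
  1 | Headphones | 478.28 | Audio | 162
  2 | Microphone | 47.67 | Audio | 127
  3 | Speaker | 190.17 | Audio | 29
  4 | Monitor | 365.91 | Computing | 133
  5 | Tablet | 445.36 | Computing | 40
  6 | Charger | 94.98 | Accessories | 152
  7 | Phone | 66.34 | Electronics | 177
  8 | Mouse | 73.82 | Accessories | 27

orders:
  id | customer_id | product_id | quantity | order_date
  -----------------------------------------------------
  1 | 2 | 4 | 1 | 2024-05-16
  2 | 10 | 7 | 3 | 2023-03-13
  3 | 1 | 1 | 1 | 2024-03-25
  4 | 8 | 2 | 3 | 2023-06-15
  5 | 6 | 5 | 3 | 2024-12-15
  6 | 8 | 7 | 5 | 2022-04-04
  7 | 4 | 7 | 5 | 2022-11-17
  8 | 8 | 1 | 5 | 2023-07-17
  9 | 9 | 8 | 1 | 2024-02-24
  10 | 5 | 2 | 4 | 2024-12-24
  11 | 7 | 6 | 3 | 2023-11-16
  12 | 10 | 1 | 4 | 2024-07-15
SELECT name, category FROM products WHERE category = 'Computing'

Execution result:
name | category
Monitor | Computing
Tablet | Computing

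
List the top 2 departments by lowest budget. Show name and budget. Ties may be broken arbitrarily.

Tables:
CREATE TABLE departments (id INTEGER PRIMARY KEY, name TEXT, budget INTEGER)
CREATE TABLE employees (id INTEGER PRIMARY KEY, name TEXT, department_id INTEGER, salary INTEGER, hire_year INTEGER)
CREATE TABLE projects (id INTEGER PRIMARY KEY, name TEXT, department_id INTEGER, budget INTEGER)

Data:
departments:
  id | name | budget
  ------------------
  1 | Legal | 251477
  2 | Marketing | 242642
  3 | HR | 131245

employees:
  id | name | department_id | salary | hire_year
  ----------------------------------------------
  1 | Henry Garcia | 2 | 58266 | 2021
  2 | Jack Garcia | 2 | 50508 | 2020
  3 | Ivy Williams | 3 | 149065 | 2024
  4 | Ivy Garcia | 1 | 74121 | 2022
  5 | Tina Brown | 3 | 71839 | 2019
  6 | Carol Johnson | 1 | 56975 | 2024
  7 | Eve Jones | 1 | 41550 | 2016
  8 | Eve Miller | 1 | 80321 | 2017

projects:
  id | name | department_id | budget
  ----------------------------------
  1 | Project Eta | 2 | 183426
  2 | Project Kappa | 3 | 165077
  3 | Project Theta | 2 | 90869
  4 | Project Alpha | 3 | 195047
SELECT name, budget FROM departments ORDER BY budget ASC LIMIT 2

Execution result:
name | budget
HR | 131245
Marketing | 242642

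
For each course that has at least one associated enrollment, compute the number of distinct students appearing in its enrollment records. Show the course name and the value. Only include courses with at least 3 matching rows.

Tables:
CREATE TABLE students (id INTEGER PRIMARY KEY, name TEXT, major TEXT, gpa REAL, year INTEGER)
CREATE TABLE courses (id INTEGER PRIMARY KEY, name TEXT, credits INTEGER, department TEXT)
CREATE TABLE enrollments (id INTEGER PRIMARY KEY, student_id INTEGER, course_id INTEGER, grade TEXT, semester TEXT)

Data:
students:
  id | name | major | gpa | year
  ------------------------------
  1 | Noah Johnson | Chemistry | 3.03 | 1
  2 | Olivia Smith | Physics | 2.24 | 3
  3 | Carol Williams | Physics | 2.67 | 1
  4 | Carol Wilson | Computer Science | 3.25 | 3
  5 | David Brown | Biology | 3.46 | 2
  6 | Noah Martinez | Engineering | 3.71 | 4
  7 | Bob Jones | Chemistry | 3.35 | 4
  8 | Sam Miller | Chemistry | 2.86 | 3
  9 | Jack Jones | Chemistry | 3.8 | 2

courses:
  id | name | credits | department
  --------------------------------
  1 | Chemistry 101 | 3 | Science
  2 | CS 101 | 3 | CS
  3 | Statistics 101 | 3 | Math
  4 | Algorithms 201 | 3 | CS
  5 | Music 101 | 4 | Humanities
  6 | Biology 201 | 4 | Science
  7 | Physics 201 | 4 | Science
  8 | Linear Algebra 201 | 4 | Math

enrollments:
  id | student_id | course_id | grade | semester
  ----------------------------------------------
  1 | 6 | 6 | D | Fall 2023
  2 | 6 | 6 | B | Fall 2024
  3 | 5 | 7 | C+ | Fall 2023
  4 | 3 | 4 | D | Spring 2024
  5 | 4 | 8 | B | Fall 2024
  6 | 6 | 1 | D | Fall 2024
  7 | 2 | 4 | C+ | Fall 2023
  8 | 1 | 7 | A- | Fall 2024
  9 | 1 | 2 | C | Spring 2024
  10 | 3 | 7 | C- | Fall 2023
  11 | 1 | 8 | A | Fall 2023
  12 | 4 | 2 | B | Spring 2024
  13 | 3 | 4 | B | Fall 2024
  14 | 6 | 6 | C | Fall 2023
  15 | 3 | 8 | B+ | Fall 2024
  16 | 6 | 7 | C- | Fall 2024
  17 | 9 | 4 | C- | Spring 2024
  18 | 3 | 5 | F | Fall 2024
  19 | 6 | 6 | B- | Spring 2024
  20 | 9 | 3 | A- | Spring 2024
SELECT p.name, COUNT(DISTINCT c.student_id) AS distinct_student_count FROM enrollments c JOIN courses p ON c.course_id = p.id GROUP BY p.id, p.name HAVING COUNT(*) >= 3

Execution result:
name | distinct_student_count
Algorithms 201 | 3
Biology 201 | 1
Physics 201 | 4
Linear Algebra 201 | 3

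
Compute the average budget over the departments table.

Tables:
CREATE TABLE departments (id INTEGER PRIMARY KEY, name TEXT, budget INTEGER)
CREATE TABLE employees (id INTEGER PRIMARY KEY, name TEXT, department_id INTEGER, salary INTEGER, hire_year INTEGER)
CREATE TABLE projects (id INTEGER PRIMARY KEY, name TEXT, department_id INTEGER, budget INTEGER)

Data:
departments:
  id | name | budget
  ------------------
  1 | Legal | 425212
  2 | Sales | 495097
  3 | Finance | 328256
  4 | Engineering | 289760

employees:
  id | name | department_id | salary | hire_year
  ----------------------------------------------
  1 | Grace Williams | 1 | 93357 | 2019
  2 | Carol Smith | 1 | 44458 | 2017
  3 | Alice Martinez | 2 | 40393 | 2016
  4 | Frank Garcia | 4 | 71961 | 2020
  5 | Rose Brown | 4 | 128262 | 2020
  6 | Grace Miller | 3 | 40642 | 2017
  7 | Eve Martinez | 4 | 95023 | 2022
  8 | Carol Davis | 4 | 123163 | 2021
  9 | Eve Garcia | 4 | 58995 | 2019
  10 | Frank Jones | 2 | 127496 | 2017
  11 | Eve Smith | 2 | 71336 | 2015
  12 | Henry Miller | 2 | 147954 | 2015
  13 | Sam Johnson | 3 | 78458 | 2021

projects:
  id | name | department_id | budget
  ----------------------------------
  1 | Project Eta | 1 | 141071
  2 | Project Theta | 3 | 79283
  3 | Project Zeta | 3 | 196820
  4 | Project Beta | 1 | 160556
SELECT AVG(budget) FROM departments

Execution result:
384581.25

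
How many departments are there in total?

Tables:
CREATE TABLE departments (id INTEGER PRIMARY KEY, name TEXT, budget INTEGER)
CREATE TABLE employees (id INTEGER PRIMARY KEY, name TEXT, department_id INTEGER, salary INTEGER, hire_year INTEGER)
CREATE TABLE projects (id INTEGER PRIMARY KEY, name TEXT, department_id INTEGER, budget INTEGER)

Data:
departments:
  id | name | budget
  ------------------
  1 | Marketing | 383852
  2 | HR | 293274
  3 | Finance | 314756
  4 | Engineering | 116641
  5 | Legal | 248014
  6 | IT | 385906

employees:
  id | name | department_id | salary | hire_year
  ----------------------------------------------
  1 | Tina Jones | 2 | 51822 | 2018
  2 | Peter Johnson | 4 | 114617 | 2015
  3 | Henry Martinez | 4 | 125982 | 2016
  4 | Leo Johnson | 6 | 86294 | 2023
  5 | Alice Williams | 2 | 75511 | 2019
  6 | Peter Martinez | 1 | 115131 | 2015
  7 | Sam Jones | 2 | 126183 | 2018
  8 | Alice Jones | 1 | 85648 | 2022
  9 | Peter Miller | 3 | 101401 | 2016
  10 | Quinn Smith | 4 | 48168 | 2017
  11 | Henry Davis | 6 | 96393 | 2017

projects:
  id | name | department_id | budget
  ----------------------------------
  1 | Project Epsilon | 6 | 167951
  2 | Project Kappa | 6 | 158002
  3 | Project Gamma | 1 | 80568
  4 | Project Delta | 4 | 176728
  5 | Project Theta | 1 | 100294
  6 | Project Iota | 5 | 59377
SELECT COUNT(*) FROM departments

Execution result:
6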